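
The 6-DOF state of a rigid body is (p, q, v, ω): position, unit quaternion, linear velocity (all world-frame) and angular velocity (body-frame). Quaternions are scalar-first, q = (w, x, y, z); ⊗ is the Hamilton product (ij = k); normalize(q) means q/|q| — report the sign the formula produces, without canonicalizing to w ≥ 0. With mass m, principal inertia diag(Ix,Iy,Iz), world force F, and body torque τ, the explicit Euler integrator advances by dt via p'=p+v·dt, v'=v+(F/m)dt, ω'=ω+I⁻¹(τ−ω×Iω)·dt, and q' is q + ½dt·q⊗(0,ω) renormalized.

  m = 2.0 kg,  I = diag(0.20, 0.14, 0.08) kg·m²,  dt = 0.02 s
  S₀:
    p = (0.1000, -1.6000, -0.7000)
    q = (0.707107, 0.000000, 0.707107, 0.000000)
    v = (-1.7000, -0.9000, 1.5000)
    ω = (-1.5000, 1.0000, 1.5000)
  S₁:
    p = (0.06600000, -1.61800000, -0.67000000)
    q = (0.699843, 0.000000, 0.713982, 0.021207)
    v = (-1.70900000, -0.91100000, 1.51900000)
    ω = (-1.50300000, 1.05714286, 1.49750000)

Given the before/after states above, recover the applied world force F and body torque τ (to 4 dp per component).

Δv = v₁−v₀ = (-0.00900000, -0.01100000, 0.01900000)
m·(v₁−v₀)/dt = (-0.9000, -1.1000, 1.9000)
ω₁ − ω₀ = (-0.00300000, 0.05714286, -0.00250000)
ω₀×(Iω₀) = (-0.0900, -0.2700, 0.0900)
τ = I·(Δω/dt) + ω₀×(Iω₀) = (-0.1200, 0.1300, 0.0800)

F = (-0.9000, -1.1000, 1.9000)
τ = (-0.1200, 0.1300, 0.0800)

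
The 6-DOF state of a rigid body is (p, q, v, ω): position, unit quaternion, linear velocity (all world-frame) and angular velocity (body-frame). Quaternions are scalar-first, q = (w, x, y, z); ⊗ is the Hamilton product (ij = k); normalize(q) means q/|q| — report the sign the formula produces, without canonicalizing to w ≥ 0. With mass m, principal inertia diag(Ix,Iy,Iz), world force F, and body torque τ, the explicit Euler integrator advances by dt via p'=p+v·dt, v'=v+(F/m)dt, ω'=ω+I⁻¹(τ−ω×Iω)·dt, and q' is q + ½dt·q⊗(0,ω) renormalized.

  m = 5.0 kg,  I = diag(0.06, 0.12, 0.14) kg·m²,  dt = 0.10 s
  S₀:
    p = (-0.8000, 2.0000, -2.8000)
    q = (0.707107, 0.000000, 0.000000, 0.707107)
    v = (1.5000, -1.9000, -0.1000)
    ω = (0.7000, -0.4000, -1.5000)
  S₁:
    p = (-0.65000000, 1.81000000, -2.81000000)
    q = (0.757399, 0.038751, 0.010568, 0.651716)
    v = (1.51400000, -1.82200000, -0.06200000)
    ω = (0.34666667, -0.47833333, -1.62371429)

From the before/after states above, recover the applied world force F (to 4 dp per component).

Δv = v₁−v₀ = (0.01400000, 0.07800000, 0.03800000)
applied force F = (0.7000, 3.9000, 1.9000)

F = (0.7000, 3.9000, 1.9000)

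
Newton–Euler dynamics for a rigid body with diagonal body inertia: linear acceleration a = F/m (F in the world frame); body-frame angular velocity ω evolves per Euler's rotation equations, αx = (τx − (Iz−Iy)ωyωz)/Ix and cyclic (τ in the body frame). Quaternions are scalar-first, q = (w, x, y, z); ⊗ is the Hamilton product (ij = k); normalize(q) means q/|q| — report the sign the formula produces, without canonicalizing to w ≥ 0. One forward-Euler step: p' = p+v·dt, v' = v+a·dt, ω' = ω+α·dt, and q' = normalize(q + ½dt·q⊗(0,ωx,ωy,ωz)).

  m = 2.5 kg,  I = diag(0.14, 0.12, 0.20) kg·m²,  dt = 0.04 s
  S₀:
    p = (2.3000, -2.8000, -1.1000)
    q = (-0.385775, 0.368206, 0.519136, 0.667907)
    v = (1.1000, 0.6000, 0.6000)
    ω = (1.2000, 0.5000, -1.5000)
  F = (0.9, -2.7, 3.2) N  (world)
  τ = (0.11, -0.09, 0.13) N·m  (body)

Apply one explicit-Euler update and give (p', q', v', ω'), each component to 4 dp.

α = I⁻¹(τ − ω×Iω) = (1.2143, -1.6500, 0.7100)
new body rate ω' = (1.2486, 0.4340, -1.4716)
Hamilton product q⊗(0,ω) = (0.3004453, -1.5755875, 1.1609099, 0.1398023)
q' = normalize(q + ½dt·q⊗(0,ω)) = (-0.3795, 0.3364, 0.5419, 0.6702)
a = (0.3600, -1.0800, 1.2800)
p' = p + v·dt = (2.3440, -2.7760, -1.0760)
new velocity v' = (1.1144, 0.5568, 0.6512)

p' = (2.3440, -2.7760, -1.0760)
q' = (-0.3795, 0.3364, 0.5419, 0.6702)
v' = (1.1144, 0.5568, 0.6512)
ω' = (1.2486, 0.4340, -1.4716)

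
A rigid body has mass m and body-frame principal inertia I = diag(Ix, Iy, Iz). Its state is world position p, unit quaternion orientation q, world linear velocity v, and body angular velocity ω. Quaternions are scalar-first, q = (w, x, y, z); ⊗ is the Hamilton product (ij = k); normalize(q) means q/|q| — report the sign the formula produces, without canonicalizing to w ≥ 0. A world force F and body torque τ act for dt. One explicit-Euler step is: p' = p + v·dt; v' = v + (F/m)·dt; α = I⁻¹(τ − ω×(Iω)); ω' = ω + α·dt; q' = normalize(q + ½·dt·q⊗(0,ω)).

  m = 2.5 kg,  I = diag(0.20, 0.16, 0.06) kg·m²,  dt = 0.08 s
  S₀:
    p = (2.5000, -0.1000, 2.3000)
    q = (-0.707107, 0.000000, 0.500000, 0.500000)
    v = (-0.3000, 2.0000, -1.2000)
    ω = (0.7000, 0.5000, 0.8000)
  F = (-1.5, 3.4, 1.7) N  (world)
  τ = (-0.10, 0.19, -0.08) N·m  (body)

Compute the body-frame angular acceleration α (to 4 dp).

ω×(Iω) gyroscopic = (-0.0400, 0.0784, -0.0140)
(τ − ω×Iω)/I = (-0.3000, 0.6975, -1.1000)

α = (-0.3000, 0.6975, -1.1000)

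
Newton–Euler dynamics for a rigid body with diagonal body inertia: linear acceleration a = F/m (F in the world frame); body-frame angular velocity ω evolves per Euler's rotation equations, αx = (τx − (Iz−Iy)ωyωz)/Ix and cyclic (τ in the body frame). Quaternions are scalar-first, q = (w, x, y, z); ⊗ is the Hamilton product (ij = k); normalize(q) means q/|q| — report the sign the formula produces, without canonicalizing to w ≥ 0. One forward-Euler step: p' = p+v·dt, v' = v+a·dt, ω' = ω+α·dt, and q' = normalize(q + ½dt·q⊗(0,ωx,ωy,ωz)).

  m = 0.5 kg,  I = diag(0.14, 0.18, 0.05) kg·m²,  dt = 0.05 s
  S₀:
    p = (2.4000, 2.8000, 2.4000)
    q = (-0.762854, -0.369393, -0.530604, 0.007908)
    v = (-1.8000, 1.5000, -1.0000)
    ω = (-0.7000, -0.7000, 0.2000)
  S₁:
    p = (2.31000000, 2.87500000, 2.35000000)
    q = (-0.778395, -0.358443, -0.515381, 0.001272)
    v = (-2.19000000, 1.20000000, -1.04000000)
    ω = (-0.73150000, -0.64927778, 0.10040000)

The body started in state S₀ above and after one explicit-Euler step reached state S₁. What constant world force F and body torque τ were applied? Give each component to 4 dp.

rate change Δω = (-0.03150000, 0.05072222, -0.09960000)
gyro term ω₀×Iω₀ = (0.0182, -0.0126, 0.0196)
I·α + gyro = (-0.0700, 0.1700, -0.0800)
Δv = v₁−v₀ = (-0.39000000, -0.30000000, -0.04000000)
m·(v₁−v₀)/dt = (-3.9000, -3.0000, -0.4000)

F = (-3.9000, -3.0000, -0.4000)
τ = (-0.0700, 0.1700, -0.0800)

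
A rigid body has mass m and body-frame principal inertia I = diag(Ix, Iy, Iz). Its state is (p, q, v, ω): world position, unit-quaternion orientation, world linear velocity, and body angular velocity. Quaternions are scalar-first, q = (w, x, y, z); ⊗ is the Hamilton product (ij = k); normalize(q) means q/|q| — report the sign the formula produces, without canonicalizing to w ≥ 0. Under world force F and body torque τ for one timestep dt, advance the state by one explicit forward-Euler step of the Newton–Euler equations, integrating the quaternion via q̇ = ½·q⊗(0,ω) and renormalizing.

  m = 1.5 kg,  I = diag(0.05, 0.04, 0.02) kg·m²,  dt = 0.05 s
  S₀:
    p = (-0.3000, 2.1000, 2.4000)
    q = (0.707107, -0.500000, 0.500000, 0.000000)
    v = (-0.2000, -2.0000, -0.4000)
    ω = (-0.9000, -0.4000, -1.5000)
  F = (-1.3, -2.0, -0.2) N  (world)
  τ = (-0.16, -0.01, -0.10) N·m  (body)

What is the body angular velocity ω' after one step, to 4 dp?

ω' = (-1.0480, -0.4631, -1.7410)

precession coupling ω×(Iω) = (-0.0120, 0.0405, -0.0036)
(τ − ω×Iω)/I = (-2.9600, -1.2625, -4.8200)
ω' = ω + α·dt = (-1.0480, -0.4631, -1.7410)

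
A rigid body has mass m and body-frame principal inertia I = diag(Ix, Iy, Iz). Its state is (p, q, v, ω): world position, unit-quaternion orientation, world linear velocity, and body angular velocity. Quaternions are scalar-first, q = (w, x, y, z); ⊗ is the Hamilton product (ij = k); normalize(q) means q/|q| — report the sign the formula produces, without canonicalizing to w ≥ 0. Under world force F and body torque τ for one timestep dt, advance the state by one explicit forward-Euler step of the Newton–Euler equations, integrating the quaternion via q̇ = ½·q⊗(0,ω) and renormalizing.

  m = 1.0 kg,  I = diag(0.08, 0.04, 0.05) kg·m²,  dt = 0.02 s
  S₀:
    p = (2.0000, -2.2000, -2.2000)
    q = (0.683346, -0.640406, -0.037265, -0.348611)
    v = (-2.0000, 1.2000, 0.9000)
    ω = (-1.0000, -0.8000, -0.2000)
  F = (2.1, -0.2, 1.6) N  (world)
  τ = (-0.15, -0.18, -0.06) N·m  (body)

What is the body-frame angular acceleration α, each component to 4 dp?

ω×(Iω) gyroscopic = (0.0016, 0.0060, -0.0320)
(τ − ω×Iω)/I = (-1.8950, -4.6500, -0.5600)

α = (-1.8950, -4.6500, -0.5600)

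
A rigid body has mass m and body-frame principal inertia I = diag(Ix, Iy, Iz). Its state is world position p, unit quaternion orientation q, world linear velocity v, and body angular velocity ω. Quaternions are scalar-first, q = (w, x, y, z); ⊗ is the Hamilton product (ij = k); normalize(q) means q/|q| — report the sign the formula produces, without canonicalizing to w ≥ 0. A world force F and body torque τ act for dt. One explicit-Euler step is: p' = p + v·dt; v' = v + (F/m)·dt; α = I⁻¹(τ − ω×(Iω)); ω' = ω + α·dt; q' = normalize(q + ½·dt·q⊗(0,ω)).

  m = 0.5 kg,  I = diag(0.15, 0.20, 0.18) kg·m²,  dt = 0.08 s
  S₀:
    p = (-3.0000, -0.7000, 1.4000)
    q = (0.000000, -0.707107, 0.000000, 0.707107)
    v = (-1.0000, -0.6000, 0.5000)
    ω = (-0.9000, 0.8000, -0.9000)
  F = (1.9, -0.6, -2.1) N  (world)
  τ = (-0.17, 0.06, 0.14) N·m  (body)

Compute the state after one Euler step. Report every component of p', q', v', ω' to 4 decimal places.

ω×(Iω) gyroscopic = (0.0144, -0.0243, -0.0360)
α = I⁻¹(τ − ω×Iω) = (-1.2293, 0.4215, 0.9778)
ω + α·dt = (-0.9983, 0.8337, -0.8218)
Hamilton product q⊗(0,ω) = (0.0000000, -0.5656856, -1.2727926, -0.5656856)
q + ½dt·q⊗(0,ω), renormalized = (0.0000, -0.7284, -0.0508, 0.6832)
a = (3.8000, -1.2000, -4.2000)
p' = p + v·dt = (-3.0800, -0.7480, 1.4400)
v + (F/m)dt = (-0.6960, -0.6960, 0.1640)

p' = (-3.0800, -0.7480, 1.4400)
q' = (0.0000, -0.7284, -0.0508, 0.6832)
v' = (-0.6960, -0.6960, 0.1640)
ω' = (-0.9983, 0.8337, -0.8218)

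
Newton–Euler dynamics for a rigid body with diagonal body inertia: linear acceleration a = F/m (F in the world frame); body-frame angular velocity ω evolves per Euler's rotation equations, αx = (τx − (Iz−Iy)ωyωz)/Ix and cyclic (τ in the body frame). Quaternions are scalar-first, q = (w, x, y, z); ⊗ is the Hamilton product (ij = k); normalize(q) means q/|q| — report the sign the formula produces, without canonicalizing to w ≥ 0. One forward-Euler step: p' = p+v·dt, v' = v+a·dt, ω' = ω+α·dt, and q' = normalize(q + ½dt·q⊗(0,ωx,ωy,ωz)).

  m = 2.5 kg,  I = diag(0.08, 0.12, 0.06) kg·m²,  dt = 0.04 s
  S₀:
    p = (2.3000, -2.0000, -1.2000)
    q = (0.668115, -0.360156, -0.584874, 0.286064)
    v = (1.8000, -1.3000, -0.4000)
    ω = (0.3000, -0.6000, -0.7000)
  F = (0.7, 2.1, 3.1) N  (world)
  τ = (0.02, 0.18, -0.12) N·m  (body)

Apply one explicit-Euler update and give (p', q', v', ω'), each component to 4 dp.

p' = (2.3720, -2.0520, -1.2160)
q' = (0.6671, -0.3445, -0.5961, 0.2845)
v' = (1.8112, -1.2664, -0.3504)
ω' = (0.3226, -0.5386, -0.7752)

p' = p + v·dt = (2.3720, -2.0520, -1.2160)
v' = v + a·dt = (1.8112, -1.2664, -0.3504)
gyro term ω×Iω = (-0.0252, -0.0042, -0.0072)
α = I⁻¹(τ − ω×Iω) = (0.5650, 1.5350, -1.8800)
new body rate ω' = (0.3226, -0.5386, -0.7752)
q⊗(0,ω) = (-0.0426328, 0.7814847, -0.5671590, -0.0761247)
q + ½dt·q⊗(0,ω), renormalized = (0.6671, -0.3445, -0.5961, 0.2845)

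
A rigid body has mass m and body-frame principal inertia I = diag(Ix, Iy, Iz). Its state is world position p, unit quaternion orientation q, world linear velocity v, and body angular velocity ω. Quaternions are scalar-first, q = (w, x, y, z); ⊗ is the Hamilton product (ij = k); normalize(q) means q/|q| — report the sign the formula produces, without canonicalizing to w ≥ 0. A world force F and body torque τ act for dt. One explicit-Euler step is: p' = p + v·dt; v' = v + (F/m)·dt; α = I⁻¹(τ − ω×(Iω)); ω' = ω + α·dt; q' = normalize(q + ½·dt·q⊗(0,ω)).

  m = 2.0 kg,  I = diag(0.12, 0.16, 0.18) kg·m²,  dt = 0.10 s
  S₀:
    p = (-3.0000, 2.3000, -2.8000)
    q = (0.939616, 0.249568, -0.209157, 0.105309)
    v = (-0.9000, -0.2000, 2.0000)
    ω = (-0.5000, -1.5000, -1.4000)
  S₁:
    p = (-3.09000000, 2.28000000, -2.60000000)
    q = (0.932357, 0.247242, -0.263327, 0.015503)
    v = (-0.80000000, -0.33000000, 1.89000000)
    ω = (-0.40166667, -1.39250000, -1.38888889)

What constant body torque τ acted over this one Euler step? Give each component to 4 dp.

Δω = ω₁−ω₀ = (0.09833333, 0.10750000, 0.01111111)
precession coupling = (0.0420, -0.0420, 0.0300)
applied torque τ = (0.1600, 0.1300, 0.0500)

τ = (0.1600, 0.1300, 0.0500)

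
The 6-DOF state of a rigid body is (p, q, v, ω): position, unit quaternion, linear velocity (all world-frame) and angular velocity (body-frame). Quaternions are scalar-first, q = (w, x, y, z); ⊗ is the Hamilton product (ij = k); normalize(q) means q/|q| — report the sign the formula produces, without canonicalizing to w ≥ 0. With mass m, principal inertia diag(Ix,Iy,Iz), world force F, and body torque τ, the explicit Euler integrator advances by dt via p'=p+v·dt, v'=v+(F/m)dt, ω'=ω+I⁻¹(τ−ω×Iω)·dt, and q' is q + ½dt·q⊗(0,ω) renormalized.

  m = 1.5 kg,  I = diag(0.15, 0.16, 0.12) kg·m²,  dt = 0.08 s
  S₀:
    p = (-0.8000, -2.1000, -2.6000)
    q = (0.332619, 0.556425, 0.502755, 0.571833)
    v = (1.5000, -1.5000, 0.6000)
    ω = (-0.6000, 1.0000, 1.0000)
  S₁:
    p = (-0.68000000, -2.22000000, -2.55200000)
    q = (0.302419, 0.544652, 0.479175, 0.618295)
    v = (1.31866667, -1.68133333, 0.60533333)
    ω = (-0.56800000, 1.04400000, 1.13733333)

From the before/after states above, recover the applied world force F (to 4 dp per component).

velocity change Δv = (-0.18133333, -0.18133333, 0.00533333)
F = m·Δv/dt = (-3.4000, -3.4000, 0.1000)

F = (-3.4000, -3.4000, 0.1000)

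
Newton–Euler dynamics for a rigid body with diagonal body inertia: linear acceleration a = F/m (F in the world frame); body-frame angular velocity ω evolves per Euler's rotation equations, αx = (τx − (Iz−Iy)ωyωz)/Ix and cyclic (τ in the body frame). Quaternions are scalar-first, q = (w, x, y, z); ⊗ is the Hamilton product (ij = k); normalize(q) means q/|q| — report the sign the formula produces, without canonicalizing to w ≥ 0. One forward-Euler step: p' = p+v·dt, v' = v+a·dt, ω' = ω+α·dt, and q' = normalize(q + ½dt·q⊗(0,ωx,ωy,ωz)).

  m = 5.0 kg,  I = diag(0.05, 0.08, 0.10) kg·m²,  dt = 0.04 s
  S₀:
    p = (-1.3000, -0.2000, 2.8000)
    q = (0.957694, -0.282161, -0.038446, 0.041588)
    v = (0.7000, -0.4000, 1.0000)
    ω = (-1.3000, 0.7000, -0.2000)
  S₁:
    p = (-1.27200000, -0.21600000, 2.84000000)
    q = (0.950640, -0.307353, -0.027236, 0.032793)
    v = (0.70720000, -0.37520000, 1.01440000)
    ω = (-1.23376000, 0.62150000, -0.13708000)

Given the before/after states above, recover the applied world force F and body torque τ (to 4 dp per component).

Δv = v₁−v₀ = (0.00720000, 0.02480000, 0.01440000)
m·(v₁−v₀)/dt = (0.9000, 3.1000, 1.8000)
rate change Δω = (0.06624000, -0.07850000, 0.06292000)
I·α + gyro = (0.0800, -0.1700, 0.1300)

F = (0.9000, 3.1000, 1.8000)
τ = (0.0800, -0.1700, 0.1300)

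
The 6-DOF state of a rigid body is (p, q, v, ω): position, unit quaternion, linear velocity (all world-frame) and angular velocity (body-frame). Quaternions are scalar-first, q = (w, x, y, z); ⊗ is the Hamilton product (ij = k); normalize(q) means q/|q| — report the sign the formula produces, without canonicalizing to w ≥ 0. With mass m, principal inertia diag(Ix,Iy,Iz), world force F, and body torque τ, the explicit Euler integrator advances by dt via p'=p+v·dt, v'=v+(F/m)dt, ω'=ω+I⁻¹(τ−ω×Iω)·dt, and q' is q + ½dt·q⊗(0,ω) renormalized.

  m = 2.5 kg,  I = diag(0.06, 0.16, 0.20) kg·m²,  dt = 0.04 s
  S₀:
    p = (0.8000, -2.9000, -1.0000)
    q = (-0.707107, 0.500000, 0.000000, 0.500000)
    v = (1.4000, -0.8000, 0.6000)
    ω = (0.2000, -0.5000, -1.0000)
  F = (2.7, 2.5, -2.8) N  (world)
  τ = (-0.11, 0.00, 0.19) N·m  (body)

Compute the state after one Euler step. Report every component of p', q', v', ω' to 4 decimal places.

p' = (0.8560, -2.9320, -0.9760)
q' = (-0.6989, 0.5020, 0.0191, 0.5090)
v' = (1.4432, -0.7600, 0.5552)
ω' = (0.1133, -0.5070, -0.9600)

precession coupling ω×(Iω) = (0.0200, 0.0280, -0.0100)
(τ − ω×Iω)/I = (-2.1667, -0.1750, 1.0000)
new body rate ω' = (0.1133, -0.5070, -0.9600)
2q̇ = q⊗(0,ω) = (0.4000000, 0.1085786, 0.9535535, 0.4571070)
q' = normalize(q + ½dt·q⊗(0,ω)) = (-0.6989, 0.5020, 0.0191, 0.5090)
p' = p + v·dt = (0.8560, -2.9320, -0.9760)
v' = v + a·dt = (1.4432, -0.7600, 0.5552)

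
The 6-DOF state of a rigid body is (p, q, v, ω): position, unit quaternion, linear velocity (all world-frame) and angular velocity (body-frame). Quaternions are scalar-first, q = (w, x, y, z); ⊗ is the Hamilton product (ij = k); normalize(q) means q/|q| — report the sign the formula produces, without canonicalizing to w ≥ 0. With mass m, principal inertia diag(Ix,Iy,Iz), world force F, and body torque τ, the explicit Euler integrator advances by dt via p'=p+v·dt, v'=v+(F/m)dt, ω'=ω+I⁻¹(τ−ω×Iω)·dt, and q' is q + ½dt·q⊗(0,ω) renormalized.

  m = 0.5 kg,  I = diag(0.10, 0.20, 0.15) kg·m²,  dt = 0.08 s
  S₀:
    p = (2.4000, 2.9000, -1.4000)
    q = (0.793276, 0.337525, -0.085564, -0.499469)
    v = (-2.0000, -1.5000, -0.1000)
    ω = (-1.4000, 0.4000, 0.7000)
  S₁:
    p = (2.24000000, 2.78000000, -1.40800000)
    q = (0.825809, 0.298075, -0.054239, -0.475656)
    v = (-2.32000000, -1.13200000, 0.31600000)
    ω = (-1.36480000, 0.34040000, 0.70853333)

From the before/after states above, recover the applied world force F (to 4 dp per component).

F = (-2.0000, 2.3000, 2.6000)

Δv = v₁−v₀ = (-0.32000000, 0.36800000, 0.41600000)
F = m·Δv/dt = (-2.0000, 2.3000, 2.6000)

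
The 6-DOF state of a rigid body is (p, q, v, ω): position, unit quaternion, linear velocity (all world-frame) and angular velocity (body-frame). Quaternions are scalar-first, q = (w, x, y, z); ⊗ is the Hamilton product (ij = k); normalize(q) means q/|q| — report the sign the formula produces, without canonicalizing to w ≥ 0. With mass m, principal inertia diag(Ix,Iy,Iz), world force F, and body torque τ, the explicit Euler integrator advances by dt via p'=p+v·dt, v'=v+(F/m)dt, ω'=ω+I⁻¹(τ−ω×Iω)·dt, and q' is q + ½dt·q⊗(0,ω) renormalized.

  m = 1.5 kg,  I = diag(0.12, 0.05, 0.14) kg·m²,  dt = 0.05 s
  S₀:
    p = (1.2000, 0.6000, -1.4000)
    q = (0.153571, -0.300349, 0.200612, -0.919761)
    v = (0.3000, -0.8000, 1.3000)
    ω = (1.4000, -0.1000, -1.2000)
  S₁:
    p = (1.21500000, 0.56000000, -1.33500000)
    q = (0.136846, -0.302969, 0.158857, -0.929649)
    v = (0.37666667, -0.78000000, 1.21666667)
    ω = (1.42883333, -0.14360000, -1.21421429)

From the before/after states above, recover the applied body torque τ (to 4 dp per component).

Δω = ω₁−ω₀ = (0.02883333, -0.04360000, -0.01421429)
τ = I·(Δω/dt) + ω₀×(Iω₀) = (0.0800, -0.0100, -0.0300)

τ = (0.0800, -0.0100, -0.0300)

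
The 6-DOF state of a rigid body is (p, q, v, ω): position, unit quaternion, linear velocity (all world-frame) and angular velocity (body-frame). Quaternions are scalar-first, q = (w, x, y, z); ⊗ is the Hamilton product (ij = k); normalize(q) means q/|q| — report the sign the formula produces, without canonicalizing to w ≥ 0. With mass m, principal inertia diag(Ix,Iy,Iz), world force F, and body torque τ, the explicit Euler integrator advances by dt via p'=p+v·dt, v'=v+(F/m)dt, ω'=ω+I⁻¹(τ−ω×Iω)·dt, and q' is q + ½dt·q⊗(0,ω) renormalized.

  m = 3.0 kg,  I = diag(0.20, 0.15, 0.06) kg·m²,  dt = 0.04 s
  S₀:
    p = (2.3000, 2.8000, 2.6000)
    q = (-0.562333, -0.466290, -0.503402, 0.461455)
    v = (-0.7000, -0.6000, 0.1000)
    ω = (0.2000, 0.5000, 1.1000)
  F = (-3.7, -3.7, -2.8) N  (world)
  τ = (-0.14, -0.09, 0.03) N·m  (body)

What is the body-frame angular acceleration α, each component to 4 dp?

α = (-0.4525, -0.8053, 0.5833)

ω×(Iω) gyroscopic = (-0.0495, 0.0308, -0.0050)
(τ − ω×Iω)/I = (-0.4525, -0.8053, 0.5833)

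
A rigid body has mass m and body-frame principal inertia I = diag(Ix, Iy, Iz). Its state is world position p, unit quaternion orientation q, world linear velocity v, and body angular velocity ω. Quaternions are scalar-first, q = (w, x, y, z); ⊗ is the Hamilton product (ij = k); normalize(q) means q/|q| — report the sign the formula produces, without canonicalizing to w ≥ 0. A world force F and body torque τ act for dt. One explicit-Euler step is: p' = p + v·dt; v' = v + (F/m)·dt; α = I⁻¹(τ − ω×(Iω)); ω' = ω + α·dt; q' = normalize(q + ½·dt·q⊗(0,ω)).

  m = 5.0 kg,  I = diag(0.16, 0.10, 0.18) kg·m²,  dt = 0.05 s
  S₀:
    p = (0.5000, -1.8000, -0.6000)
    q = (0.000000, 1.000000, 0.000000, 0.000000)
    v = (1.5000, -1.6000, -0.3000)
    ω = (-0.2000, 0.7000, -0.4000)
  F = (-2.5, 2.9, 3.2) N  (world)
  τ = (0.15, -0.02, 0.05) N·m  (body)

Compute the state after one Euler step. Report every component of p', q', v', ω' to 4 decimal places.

gyro term ω×Iω = (-0.0224, -0.0016, 0.0084)
angular accel α = (1.0775, -0.1840, 0.2311)
ω + α·dt = (-0.1461, 0.6908, -0.3884)
2q̇ = q⊗(0,ω) = (0.2000000, 0.0000000, 0.4000000, 0.7000000)
updated quaternion q' = (0.0050, 0.9998, 0.0100, 0.0175)
a = F/m = (-0.5000, 0.5800, 0.6400)
new position p' = (0.5750, -1.8800, -0.6150)
v' = v + a·dt = (1.4750, -1.5710, -0.2680)

p' = (0.5750, -1.8800, -0.6150)
q' = (0.0050, 0.9998, 0.0100, 0.0175)
v' = (1.4750, -1.5710, -0.2680)
ω' = (-0.1461, 0.6908, -0.3884)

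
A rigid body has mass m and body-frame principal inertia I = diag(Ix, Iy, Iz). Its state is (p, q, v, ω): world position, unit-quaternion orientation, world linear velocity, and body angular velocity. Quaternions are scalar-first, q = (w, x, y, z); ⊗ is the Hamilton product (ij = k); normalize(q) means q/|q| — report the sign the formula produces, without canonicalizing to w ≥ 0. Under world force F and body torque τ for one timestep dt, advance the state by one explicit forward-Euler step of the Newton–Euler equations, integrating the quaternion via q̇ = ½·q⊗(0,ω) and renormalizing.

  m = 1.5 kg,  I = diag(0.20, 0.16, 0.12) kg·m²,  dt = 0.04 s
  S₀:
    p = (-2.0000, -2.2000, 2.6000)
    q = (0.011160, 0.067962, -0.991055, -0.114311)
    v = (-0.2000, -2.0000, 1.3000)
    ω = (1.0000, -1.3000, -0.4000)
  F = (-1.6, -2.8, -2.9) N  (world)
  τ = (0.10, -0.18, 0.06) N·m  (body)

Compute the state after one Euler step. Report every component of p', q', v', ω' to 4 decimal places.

p' = (-2.0080, -2.2800, 2.6520)
q' = (-0.0169, 0.0731, -0.9925, -0.0963)
v' = (-0.2427, -2.0747, 1.2227)
ω' = (1.0242, -1.3370, -0.3973)

ω×(Iω) gyroscopic = (-0.0208, -0.0320, 0.0520)
α = I⁻¹(τ − ω×Iω) = (0.6040, -0.9250, 0.0667)
ω' = ω + α·dt = (1.0242, -1.3370, -0.3973)
2q̇ = q⊗(0,ω) = (-1.4020579, 0.2589777, -0.1016342, 0.8982404)
q + ½dt·q⊗(0,ω), renormalized = (-0.0169, 0.0731, -0.9925, -0.0963)
p + v·dt = (-2.0080, -2.2800, 2.6520)
v' = v + a·dt = (-0.2427, -2.0747, 1.2227)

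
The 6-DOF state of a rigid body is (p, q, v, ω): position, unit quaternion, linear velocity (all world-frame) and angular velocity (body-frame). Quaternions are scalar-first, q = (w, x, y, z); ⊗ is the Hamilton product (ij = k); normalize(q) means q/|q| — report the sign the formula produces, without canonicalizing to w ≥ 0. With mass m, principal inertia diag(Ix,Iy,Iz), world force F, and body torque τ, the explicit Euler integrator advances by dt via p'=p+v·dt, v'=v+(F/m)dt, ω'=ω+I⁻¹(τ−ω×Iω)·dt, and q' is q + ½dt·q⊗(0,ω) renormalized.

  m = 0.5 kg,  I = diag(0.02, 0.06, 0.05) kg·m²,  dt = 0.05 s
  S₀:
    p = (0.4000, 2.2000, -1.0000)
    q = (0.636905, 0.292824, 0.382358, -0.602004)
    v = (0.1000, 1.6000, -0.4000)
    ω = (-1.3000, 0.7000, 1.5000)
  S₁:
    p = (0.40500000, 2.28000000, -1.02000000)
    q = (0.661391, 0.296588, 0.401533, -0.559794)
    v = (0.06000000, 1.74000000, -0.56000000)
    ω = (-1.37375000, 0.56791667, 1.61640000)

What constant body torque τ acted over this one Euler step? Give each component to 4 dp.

τ = (-0.0400, -0.1000, 0.0800)

ω₁ − ω₀ = (-0.07375000, -0.13208333, 0.11640000)
applied torque τ = (-0.0400, -0.1000, 0.0800)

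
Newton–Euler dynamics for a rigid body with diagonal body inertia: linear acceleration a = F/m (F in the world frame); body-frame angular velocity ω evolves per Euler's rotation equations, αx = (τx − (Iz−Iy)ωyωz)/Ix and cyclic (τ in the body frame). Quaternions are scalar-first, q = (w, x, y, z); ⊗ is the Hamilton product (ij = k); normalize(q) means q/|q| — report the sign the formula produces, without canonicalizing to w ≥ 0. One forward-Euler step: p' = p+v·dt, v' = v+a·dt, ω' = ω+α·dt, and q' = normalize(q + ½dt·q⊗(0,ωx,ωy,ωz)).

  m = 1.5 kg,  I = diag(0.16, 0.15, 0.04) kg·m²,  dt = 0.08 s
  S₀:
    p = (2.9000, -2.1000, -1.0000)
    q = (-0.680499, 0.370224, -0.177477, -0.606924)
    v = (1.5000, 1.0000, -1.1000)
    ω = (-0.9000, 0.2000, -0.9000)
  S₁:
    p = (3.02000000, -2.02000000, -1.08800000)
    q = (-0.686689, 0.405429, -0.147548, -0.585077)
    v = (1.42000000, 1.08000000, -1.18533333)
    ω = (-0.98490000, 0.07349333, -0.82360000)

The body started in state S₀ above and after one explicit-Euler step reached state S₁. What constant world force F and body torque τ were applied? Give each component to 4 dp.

v₁ − v₀ = (-0.08000000, 0.08000000, -0.08533333)
m·(v₁−v₀)/dt = (-1.5000, 1.5000, -1.6000)
rate change Δω = (-0.08490000, -0.12650667, 0.07640000)
precession coupling = (0.0198, 0.0972, 0.0018)
τ = I·(Δω/dt) + ω₀×(Iω₀) = (-0.1500, -0.1400, 0.0400)

F = (-1.5000, 1.5000, -1.6000)
τ = (-0.1500, -0.1400, 0.0400)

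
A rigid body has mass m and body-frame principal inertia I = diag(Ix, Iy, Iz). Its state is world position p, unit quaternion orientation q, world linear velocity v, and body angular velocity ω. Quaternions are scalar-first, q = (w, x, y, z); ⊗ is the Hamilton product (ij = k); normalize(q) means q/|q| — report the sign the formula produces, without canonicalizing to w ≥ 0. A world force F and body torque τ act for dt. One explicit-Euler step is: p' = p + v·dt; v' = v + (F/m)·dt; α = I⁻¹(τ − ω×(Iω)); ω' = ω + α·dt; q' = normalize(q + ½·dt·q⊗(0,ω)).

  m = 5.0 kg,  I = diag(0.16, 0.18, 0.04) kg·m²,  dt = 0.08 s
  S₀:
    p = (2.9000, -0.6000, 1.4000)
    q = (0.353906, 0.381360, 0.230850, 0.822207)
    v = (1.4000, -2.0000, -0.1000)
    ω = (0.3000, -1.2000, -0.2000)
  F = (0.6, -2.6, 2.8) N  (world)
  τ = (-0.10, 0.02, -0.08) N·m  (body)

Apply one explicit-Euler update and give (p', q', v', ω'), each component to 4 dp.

p' = (3.0120, -0.7600, 1.3920)
q' = (0.3665, 0.4227, 0.2265, 0.7973)
v' = (1.4096, -2.0416, -0.0552)
ω' = (0.2668, -1.1879, -0.3456)

precession coupling ω×(Iω) = (-0.0336, -0.0072, -0.0072)
angular accel α = (-0.4150, 0.1511, -1.8200)
ω' = ω + α·dt = (0.2668, -1.1879, -0.3456)
2q̇ = q⊗(0,ω) = (0.3270534, 1.0466502, -0.1017531, -0.5976682)
updated quaternion q' = (0.3665, 0.4227, 0.2265, 0.7973)
a = F/m = (0.1200, -0.5200, 0.5600)
p' = p + v·dt = (3.0120, -0.7600, 1.3920)
v' = v + a·dt = (1.4096, -2.0416, -0.0552)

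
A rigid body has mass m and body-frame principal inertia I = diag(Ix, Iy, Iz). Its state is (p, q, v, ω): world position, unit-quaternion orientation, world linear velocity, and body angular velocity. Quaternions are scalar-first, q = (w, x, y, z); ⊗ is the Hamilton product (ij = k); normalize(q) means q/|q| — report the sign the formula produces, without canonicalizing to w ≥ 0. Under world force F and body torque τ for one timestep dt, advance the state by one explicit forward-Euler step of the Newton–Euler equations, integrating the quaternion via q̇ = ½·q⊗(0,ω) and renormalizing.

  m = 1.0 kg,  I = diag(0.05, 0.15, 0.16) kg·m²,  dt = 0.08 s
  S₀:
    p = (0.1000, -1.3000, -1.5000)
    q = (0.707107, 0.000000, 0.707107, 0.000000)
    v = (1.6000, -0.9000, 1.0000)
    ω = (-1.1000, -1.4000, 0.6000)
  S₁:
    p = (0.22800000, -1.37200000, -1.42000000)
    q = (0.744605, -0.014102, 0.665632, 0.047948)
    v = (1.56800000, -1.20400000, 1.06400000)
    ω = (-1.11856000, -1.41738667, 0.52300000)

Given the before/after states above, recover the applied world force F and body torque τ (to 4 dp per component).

F = (-0.4000, -3.8000, 0.8000)
τ = (-0.0200, 0.0400, 0.0000)

velocity change Δv = (-0.03200000, -0.30400000, 0.06400000)
applied force F = (-0.4000, -3.8000, 0.8000)
Δω = ω₁−ω₀ = (-0.01856000, -0.01738667, -0.07700000)
I·α + gyro = (-0.0200, 0.0400, 0.0000)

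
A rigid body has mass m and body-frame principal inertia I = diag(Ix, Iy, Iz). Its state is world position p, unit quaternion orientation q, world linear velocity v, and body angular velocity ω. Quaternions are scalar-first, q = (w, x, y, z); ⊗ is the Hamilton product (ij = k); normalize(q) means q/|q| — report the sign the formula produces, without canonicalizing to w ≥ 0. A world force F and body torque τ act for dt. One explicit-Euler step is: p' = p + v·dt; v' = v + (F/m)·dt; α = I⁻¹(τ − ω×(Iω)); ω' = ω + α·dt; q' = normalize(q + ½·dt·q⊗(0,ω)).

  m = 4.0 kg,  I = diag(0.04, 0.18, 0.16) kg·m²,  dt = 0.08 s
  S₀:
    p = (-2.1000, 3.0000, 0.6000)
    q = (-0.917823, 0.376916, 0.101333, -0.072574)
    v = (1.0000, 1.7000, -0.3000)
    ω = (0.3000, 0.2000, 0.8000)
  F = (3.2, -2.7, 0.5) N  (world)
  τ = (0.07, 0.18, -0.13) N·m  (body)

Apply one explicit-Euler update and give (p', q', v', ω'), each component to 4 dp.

p' = (-2.0200, 3.1360, 0.5760)
q' = (-0.9203, 0.3695, 0.0810, -0.1001)
v' = (1.0640, 1.6460, -0.2900)
ω' = (0.4464, 0.2928, 0.7308)

α = I⁻¹(τ − ω×Iω) = (1.8300, 1.1600, -0.8650)
new body rate ω' = (0.4464, 0.2928, 0.7308)
q⊗(0,ω) = (-0.0752822, -0.1797657, -0.5068696, -0.6892751)
updated quaternion q' = (-0.9203, 0.3695, 0.0810, -0.1001)
a = F/m = (0.8000, -0.6750, 0.1250)
p + v·dt = (-2.0200, 3.1360, 0.5760)
v + (F/m)dt = (1.0640, 1.6460, -0.2900)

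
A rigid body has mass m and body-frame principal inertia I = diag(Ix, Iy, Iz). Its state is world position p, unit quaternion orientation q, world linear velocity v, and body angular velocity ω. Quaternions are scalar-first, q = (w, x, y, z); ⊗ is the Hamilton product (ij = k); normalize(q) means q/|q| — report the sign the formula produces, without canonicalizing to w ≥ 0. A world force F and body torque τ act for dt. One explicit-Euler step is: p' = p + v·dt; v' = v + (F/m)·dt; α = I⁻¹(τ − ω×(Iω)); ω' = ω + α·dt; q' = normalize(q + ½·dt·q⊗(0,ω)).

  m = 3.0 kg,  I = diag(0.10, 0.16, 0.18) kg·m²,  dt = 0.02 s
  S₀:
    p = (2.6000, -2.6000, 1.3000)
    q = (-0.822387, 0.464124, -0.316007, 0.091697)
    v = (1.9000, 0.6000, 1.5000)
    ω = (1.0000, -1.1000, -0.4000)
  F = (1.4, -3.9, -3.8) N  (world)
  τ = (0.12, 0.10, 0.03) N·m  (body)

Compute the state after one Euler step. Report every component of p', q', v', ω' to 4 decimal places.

p' = (2.6380, -2.5880, 1.3300)
q' = (-0.8300, 0.4581, -0.3042, 0.0930)
v' = (1.9093, 0.5740, 1.4747)
ω' = (1.0222, -1.0915, -0.3893)

α = I⁻¹(τ − ω×Iω) = (1.1120, 0.4250, 0.5333)
ω + α·dt = (1.0222, -1.0915, -0.3893)
Hamilton product q⊗(0,ω) = (-0.7750529, -0.5951175, 1.1819723, 0.1344254)
updated quaternion q' = (-0.8300, 0.4581, -0.3042, 0.0930)
a = F/m = (0.4667, -1.3000, -1.2667)
p + v·dt = (2.6380, -2.5880, 1.3300)
new velocity v' = (1.9093, 0.5740, 1.4747)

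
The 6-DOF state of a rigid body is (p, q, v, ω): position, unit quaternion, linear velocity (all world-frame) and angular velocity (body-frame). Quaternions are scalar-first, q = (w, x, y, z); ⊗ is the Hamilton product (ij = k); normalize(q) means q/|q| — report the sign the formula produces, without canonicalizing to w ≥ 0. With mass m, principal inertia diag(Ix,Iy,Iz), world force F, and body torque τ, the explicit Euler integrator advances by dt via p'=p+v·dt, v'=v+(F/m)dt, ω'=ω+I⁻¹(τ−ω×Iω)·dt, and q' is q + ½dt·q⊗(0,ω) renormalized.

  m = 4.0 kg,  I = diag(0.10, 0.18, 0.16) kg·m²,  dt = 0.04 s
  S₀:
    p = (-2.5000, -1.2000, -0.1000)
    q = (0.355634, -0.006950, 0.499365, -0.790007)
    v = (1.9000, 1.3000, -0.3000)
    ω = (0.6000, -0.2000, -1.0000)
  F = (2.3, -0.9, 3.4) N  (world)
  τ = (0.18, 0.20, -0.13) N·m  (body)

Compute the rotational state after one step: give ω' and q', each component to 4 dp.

ω' = (0.6736, -0.1636, -1.0301)
q' = (0.3418, -0.0158, 0.4882, -0.8029)

gyro term ω×Iω = (-0.0040, 0.0360, -0.0096)
angular accel α = (1.8400, 0.9111, -0.7525)
new body rate ω' = (0.6736, -0.1636, -1.0301)
q⊗(0,ω) = (-0.6859640, -0.4439860, -0.5520810, -0.6538630)
q' = normalize(q + ½dt·q⊗(0,ω)) = (0.3418, -0.0158, 0.4882, -0.8029)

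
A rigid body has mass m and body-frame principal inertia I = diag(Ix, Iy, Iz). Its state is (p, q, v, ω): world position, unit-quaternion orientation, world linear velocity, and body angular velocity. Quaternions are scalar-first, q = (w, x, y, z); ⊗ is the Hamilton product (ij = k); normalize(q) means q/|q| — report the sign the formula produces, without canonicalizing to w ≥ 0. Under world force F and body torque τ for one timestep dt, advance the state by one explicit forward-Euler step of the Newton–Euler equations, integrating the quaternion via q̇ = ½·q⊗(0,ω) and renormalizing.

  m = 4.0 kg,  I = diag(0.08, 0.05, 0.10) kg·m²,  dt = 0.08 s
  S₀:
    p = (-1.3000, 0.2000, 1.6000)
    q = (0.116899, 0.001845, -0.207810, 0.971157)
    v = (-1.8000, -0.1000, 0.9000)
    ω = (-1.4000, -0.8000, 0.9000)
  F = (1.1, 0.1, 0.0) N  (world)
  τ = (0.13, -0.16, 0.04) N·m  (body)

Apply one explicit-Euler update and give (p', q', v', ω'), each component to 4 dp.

p' = (-1.4440, 0.1920, 1.6720)
q' = (0.0752, 0.0188, -0.2653, 0.9611)
v' = (-1.7780, -0.0980, 0.9000)
ω' = (-1.2340, -1.0963, 0.9589)

α = I⁻¹(τ − ω×Iω) = (2.0750, -3.7040, 0.7360)
new body rate ω' = (-1.2340, -1.0963, 0.9589)
q⊗(0,ω) = (-1.0377063, 0.4262380, -1.4547995, -0.1872009)
q' = normalize(q + ½dt·q⊗(0,ω)) = (0.0752, 0.0188, -0.2653, 0.9611)
a = (0.2750, 0.0250, 0.0000)
p + v·dt = (-1.4440, 0.1920, 1.6720)
v' = v + a·dt = (-1.7780, -0.0980, 0.9000)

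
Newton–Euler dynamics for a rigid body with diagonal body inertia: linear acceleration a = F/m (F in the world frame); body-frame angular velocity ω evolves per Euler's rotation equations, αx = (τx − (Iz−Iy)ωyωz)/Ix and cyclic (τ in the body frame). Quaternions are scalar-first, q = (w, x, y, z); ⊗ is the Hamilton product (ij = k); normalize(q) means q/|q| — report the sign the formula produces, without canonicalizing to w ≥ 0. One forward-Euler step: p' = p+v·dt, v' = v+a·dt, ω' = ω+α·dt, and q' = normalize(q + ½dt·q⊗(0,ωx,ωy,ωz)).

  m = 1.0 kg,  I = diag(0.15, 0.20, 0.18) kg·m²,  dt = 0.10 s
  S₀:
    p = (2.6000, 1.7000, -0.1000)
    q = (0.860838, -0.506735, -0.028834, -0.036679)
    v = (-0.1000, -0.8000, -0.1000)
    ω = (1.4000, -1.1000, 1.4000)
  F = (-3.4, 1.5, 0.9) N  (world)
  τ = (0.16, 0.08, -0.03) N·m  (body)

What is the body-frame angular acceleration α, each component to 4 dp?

ω×(Iω) gyroscopic = (0.0308, -0.0588, -0.0770)
angular accel α = (0.8613, 0.6940, 0.2611)

α = (0.8613, 0.6940, 0.2611)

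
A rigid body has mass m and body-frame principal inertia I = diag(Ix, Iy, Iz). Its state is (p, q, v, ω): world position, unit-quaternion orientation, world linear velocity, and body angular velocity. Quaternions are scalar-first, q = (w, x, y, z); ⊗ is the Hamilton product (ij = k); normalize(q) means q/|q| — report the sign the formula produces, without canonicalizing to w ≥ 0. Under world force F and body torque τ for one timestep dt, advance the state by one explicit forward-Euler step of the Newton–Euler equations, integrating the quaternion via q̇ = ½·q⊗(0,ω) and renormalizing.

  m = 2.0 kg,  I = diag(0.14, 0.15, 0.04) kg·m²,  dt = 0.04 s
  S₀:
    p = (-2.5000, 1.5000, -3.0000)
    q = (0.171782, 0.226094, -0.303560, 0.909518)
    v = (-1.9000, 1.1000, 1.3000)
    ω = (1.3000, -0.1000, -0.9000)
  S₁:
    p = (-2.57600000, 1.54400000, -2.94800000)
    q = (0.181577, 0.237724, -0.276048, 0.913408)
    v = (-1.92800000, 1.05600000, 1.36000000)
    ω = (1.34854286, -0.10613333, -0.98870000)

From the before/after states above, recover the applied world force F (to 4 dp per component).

velocity change Δv = (-0.02800000, -0.04400000, 0.06000000)
m·(v₁−v₀)/dt = (-1.4000, -2.2000, 3.0000)

F = (-1.4000, -2.2000, 3.0000)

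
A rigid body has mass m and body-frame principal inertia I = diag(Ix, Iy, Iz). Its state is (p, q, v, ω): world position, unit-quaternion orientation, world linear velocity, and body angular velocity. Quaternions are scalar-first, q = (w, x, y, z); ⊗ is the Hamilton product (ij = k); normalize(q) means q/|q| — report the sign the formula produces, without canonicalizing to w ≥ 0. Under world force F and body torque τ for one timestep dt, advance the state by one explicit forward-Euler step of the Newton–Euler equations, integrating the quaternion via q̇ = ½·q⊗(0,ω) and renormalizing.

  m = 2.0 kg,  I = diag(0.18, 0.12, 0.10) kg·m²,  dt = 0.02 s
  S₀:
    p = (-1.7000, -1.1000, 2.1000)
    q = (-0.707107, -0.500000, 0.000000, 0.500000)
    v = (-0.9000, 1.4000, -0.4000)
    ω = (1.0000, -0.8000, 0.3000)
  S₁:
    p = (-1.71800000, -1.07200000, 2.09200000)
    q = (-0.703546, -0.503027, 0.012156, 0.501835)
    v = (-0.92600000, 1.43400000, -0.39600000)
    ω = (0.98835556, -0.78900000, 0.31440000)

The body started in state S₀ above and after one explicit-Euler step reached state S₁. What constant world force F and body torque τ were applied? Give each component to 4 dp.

velocity change Δv = (-0.02600000, 0.03400000, 0.00400000)
applied force F = (-2.6000, 3.4000, 0.4000)
Δω = ω₁−ω₀ = (-0.01164444, 0.01100000, 0.01440000)
precession coupling = (0.0048, 0.0240, 0.0480)
applied torque τ = (-0.1000, 0.0900, 0.1200)

F = (-2.6000, 3.4000, 0.4000)
τ = (-0.1000, 0.0900, 0.1200)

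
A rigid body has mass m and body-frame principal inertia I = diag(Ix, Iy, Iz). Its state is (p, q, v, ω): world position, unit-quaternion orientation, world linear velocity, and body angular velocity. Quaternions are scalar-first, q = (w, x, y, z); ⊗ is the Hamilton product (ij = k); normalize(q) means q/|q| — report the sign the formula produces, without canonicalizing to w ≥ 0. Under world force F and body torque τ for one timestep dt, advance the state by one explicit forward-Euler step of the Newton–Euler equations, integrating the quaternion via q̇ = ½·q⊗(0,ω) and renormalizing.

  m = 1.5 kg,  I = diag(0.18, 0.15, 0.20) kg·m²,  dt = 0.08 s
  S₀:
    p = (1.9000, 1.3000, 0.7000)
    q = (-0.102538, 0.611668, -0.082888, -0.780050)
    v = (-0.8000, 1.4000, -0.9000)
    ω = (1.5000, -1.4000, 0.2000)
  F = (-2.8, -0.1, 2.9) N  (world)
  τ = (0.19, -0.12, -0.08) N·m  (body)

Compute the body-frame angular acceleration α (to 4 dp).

precession coupling ω×(Iω) = (-0.0140, -0.0060, 0.0630)
α = I⁻¹(τ − ω×Iω) = (1.1333, -0.7600, -0.7150)

α = (1.1333, -0.7600, -0.7150)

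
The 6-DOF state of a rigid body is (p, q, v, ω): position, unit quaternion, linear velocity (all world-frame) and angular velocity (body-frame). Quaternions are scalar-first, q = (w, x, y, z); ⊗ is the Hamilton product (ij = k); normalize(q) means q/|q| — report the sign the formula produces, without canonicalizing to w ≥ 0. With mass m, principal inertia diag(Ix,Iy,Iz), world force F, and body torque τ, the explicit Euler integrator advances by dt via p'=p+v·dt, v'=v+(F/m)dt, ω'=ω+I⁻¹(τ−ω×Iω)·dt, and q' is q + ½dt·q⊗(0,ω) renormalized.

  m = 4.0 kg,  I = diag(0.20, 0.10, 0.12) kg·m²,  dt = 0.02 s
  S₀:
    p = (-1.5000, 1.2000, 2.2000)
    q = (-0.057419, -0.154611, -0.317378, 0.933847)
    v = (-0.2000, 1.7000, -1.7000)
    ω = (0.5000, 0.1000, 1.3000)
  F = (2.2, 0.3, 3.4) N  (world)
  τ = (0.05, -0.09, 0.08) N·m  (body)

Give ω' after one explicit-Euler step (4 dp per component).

ω' = (0.5047, 0.0716, 1.3142)

ω×(Iω) gyroscopic = (0.0026, 0.0520, -0.0050)
angular accel α = (0.2370, -1.4200, 0.7083)
ω + α·dt = (0.5047, 0.0716, 1.3142)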